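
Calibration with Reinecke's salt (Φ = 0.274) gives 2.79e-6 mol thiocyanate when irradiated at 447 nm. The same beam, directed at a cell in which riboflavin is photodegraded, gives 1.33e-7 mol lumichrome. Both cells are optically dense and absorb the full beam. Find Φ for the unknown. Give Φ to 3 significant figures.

Photons absorbed by the actinometer: 2.79e-6 / 0.274 = 1.018e-5 mol.
Φ(unknown) = 1.33e-7 / 1.018e-5 = 0.0131.

Φ = 0.0131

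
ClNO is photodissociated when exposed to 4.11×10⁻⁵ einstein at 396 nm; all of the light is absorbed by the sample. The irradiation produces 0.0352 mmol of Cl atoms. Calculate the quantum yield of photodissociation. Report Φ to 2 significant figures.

Product: 0.0352 mmol = 3.52×10⁻⁵ mol.
Φ = 3.52×10⁻⁵ mol / 4.11×10⁻⁵ mol photons = 0.86.

Φ = 0.86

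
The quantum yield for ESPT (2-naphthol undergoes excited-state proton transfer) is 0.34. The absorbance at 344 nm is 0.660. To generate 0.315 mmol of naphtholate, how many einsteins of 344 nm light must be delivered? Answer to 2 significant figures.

Product: 0.315 mmol = 3.15×10⁻⁴ mol.
Photons that must be absorbed: 3.15×10⁻⁴ / 0.34 = 9.265×10⁻⁴ mol.
Fraction absorbed: 1 − 10^(−0.660) = 0.7812.
Incident photons needed: 9.265×10⁻⁴ / 0.7812 = 0.001186 mol.

0.0012 einstein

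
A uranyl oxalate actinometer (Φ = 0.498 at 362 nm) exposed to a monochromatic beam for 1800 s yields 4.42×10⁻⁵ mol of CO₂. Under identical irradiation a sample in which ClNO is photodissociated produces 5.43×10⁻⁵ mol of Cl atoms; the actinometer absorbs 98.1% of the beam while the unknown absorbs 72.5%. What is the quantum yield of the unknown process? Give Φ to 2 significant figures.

Photons absorbed by the actinometer: 4.42×10⁻⁵ / 0.498 = 8.876×10⁻⁵ mol.
Incident flux: 8.876×10⁻⁵ / 0.981 = 9.048×10⁻⁵ einstein.
Absorbed by unknown: 0.725 × 9.048×10⁻⁵ = 6.560×10⁻⁵ mol.
Φ(unknown) = 5.43×10⁻⁵ / 6.560×10⁻⁵ = 0.83.

Φ = 0.83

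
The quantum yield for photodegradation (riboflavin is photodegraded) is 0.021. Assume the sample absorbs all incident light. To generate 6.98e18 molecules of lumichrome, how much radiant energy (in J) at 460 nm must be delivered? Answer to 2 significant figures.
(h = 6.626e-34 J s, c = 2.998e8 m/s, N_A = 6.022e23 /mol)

Product: 6.98e18 / 6.022e23 = 1.159e-5 mol.
Photons that must be absorbed: 1.159e-5 / 0.021 = 5.519e-4 mol.
Photon energy: hc/λ = 4.318e-19 J; per mole, 2.600e5 J mol⁻¹.
Energy required: 5.519e-4 × 2.600e5 = 140 J.

140 J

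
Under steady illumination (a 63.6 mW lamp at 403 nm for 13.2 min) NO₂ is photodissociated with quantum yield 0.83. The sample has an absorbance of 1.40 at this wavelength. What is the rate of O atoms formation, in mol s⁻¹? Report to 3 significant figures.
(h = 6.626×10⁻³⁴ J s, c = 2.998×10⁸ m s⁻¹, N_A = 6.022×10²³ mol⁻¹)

Photon energy at 403 nm: hc/λ = (6.626×10⁻³⁴)(2.998×10⁸)/(403×10⁻⁹) = 4.929×10⁻¹⁹ J.
Energy delivered: (63.6 mW)(792 s) = 50.37 J.
Photons incident: 50.37 / 4.929×10⁻¹⁹ = 1.022×10²⁰, i.e. 1.022×10²⁰/6.022×10²³ = 1.697×10⁻⁴ mol.
Fraction absorbed: 1 − 10^(−1.40) = 0.9602.
Photons absorbed: 0.9602 × 1.697×10⁻⁴ = 1.629×10⁻⁴ mol.
Product formed: 0.83 × 1.629×10⁻⁴ = 1.352×10⁻⁴ mol.
Rate: 1.352×10⁻⁴ / 792 s = 1.71×10⁻⁷ mol s⁻¹.

1.71×10⁻⁷ mol s⁻¹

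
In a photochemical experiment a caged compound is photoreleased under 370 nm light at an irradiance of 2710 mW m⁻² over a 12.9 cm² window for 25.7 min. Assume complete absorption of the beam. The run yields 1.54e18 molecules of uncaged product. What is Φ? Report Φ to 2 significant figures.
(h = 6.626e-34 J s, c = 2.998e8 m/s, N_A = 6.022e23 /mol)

Φ = 0.15

Product: 1.54e18 / 6.022e23 = 2.557e-6 mol.
Photon energy at 370 nm: hc/λ = (6.626e-34)(2.998e8)/(370e-9) = 5.369e-19 J.
Energy delivered: (2710 mW m⁻²)(12.9e-4 m²)(1542 s) = 5.391 J.
Photons incident: 5.391 / 5.369e-19 = 1.004e19, i.e. 1.004e19/6.022e23 = 1.667e-5 mol.
Φ = 2.557e-6 mol / 1.667e-5 mol photons = 0.15.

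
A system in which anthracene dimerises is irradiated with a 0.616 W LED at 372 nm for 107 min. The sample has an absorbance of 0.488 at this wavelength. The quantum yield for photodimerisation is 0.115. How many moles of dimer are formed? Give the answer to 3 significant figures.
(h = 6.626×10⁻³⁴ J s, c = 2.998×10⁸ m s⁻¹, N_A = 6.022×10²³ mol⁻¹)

9.55×10⁻⁴ mol

Photon energy at 372 nm: hc/λ = (6.626×10⁻³⁴)(2.998×10⁸)/(372×10⁻⁹) = 5.340×10⁻¹⁹ J.
Energy delivered: (0.616 W)(6420 s) = 3955 J.
Photons incident: 3955 / 5.340×10⁻¹⁹ = 7.406×10²¹, i.e. 7.406×10²¹/6.022×10²³ = 0.01230 mol.
Fraction absorbed: 1 − 10^(−0.488) = 0.6749.
Photons absorbed: 0.6749 × 0.01230 = 0.008301 mol.
Product: Φ × n_abs = 0.115 × 0.008301 = 9.546×10⁻⁴ mol.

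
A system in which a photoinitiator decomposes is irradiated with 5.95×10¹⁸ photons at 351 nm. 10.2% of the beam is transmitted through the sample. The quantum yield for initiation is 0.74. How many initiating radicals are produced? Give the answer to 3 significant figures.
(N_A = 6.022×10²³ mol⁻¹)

Moles of photons: 5.95×10¹⁸ / 6.022×10²³ = 9.880×10⁻⁶ mol.
Fraction absorbed: 1 − 10.2/100 = 0.8980.
Photons absorbed: 0.8980 × 9.880×10⁻⁶ = 8.872×10⁻⁶ mol.
Product: Φ × n_abs = 0.74 × 8.872×10⁻⁶ = 6.565×10⁻⁶ mol.
As a count: 6.565×10⁻⁶ × 6.022×10²³ = 3.95×10¹⁸.

3.95×10¹⁸ initiating radicals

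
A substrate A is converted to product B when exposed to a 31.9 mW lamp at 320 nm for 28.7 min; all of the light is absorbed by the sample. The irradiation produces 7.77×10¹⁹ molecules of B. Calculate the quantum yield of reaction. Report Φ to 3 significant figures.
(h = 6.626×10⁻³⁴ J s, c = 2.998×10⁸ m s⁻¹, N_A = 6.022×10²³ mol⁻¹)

Φ = 0.878

Product: 7.77×10¹⁹ / 6.022×10²³ = 1.290×10⁻⁴ mol.
Photon energy at 320 nm: hc/λ = (6.626×10⁻³⁴)(2.998×10⁸)/(320×10⁻⁹) = 6.208×10⁻¹⁹ J.
Energy delivered: (31.9 mW)(1722 s) = 54.93 J.
Photons incident: 54.93 / 6.208×10⁻¹⁹ = 8.848×10¹⁹, i.e. 8.848×10¹⁹/6.022×10²³ = 1.469×10⁻⁴ mol.
Φ = 1.290×10⁻⁴ mol / 1.469×10⁻⁴ mol photons = 0.878.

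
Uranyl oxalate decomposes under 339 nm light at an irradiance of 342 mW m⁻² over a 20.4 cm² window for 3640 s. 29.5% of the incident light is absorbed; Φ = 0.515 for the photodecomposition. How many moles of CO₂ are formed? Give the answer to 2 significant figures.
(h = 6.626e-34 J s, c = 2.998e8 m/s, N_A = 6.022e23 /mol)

1.1e-6 mol

Photon energy at 339 nm: hc/λ = (6.626e-34)(2.998e8)/(339e-9) = 5.860e-19 J.
Energy delivered: (342 mW m⁻²)(20.4e-4 m²)(3640 s) = 2.540 J.
Photons incident: 2.540 / 5.860e-19 = 4.334e18, i.e. 4.334e18/6.022e23 = 7.197e-6 mol.
Photons absorbed: 0.295 × 7.197e-6 = 2.123e-6 mol.
Product: Φ × n_abs = 0.515 × 2.123e-6 = 1.093e-6 mol.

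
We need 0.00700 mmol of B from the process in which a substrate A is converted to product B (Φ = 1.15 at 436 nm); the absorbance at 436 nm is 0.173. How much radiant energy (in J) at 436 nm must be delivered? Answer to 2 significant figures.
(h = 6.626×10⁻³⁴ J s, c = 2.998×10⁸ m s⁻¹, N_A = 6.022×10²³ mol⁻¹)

Product: 0.00700 mmol = 7.00×10⁻⁶ mol.
Photons that must be absorbed: 7.00×10⁻⁶ / 1.15 = 6.087×10⁻⁶ mol.
Fraction absorbed: 1 − 10^(−0.173) = 0.3286.
Incident photons needed: 6.087×10⁻⁶ / 0.3286 = 1.852×10⁻⁵ mol.
Photon energy: hc/λ = 4.556×10⁻¹⁹ J; per mole, 2.744×10⁵ J mol⁻¹.
Energy required: 1.852×10⁻⁵ × 2.744×10⁵ = 5.1 J.

5.1 J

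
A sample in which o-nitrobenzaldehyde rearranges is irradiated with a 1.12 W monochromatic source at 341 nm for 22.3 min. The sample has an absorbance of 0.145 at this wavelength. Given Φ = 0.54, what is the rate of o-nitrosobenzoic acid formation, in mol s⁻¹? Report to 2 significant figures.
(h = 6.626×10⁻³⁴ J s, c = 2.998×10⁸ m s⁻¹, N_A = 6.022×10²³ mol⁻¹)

Photon energy at 341 nm: hc/λ = (6.626×10⁻³⁴)(2.998×10⁸)/(341×10⁻⁹) = 5.825×10⁻¹⁹ J.
Energy delivered: (1.12 W)(1338 s) = 1499 J.
Photons incident: 1499 / 5.825×10⁻¹⁹ = 2.573×10²¹, i.e. 2.573×10²¹/6.022×10²³ = 0.004273 mol.
Fraction absorbed: 1 − 10^(−0.145) = 0.2839.
Photons absorbed: 0.2839 × 0.004273 = 0.001213 mol.
Product formed: 0.54 × 0.001213 = 6.550×10⁻⁴ mol.
Rate: 6.550×10⁻⁴ / 1338 s = 4.9×10⁻⁷ mol s⁻¹.

4.9×10⁻⁷ mol s⁻¹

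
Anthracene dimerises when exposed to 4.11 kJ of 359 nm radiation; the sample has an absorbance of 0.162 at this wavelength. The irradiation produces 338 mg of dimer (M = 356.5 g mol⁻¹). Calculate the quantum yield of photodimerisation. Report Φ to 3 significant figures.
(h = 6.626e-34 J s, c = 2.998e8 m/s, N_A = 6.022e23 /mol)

Φ = 0.247

Product: 338 mg / 356.5 g mol⁻¹ = 9.481e-4 mol.
Photon energy at 359 nm: hc/λ = (6.626e-34)(2.998e8)/(359e-9) = 5.533e-19 J.
Incident energy: 4.11 kJ = 4110 J.
Photons incident: 4110 / 5.533e-19 = 7.428e21, i.e. 7.428e21/6.022e23 = 0.01233 mol.
Fraction absorbed: 1 − 10^(−0.162) = 0.3113.
Photons absorbed: 0.3113 × 0.01233 = 0.003838 mol.
Φ = 9.481e-4 mol / 0.003838 mol photons = 0.247.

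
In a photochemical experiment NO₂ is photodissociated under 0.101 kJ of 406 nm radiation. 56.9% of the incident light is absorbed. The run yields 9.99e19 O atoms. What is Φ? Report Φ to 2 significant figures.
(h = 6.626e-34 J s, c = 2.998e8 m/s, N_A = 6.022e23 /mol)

Product: 9.99e19 / 6.022e23 = 1.659e-4 mol.
Photon energy at 406 nm: hc/λ = (6.626e-34)(2.998e8)/(406e-9) = 4.893e-19 J.
Incident energy: 0.101 kJ = 101 J.
Photons incident: 101 / 4.893e-19 = 2.064e20, i.e. 2.064e20/6.022e23 = 3.427e-4 mol.
Photons absorbed: 0.569 × 3.427e-4 = 1.950e-4 mol.
Φ = 1.659e-4 mol / 1.950e-4 mol photons = 0.85.

Φ = 0.85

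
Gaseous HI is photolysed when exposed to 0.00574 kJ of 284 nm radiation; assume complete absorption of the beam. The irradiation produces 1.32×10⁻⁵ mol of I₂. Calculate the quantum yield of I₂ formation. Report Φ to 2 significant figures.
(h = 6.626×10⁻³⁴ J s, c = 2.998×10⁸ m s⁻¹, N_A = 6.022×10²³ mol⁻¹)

Φ = 0.97

Photon energy at 284 nm: hc/λ = (6.626×10⁻³⁴)(2.998×10⁸)/(284×10⁻⁹) = 6.995×10⁻¹⁹ J.
Incident energy: 0.00574 kJ = 5.74 J.
Photons incident: 5.74 / 6.995×10⁻¹⁹ = 8.206×10¹⁸, i.e. 8.206×10¹⁸/6.022×10²³ = 1.363×10⁻⁵ mol.
Φ = 1.32×10⁻⁵ mol / 1.363×10⁻⁵ mol photons = 0.97.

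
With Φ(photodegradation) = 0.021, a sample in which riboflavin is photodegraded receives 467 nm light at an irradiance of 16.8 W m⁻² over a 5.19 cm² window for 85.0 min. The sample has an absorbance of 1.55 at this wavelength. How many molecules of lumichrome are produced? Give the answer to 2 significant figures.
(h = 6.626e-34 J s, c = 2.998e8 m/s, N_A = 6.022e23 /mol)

Photon energy at 467 nm: hc/λ = (6.626e-34)(2.998e8)/(467e-9) = 4.254e-19 J.
Energy delivered: (16.8 W m⁻²)(5.19e-4 m²)(5100 s) = 44.47 J.
Photons incident: 44.47 / 4.254e-19 = 1.045e20, i.e. 1.045e20/6.022e23 = 1.735e-4 mol.
Fraction absorbed: 1 − 10^(−1.55) = 0.9718.
Photons absorbed: 0.9718 × 1.735e-4 = 1.686e-4 mol.
Product: Φ × n_abs = 0.021 × 1.686e-4 = 3.541e-6 mol.
As a count: 3.541e-6 × 6.022e23 = 2.1e18.

2.1e18 molecules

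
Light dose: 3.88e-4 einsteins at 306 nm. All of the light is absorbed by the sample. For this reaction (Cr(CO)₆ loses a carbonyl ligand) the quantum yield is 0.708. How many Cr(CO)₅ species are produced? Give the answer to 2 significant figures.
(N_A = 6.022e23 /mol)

Product: Φ × n_abs = 0.708 × 3.88e-4 = 2.747e-4 mol.
As a count: 2.747e-4 × 6.022e23 = 1.7e20.

1.7e20 species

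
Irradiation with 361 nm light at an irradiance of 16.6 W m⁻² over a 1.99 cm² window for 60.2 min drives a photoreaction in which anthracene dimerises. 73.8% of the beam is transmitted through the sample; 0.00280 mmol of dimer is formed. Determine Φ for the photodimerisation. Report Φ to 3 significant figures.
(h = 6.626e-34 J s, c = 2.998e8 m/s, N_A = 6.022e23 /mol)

Φ = 0.297

Product: 0.00280 mmol = 2.80e-6 mol.
Photon energy at 361 nm: hc/λ = (6.626e-34)(2.998e8)/(361e-9) = 5.503e-19 J.
Energy delivered: (16.6 W m⁻²)(1.99e-4 m²)(3612 s) = 11.93 J.
Photons incident: 11.93 / 5.503e-19 = 2.168e19, i.e. 2.168e19/6.022e23 = 3.600e-5 mol.
Fraction absorbed: 1 − 73.8/100 = 0.2620.
Photons absorbed: 0.2620 × 3.600e-5 = 9.432e-6 mol.
Φ = 2.80e-6 mol / 9.432e-6 mol photons = 0.297.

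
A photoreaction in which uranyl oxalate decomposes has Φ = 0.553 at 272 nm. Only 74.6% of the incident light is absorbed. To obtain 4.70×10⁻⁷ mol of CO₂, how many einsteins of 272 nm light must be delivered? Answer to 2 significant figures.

Photons that must be absorbed: 4.70×10⁻⁷ / 0.553 = 8.499×10⁻⁷ mol.
Incident photons needed: 8.499×10⁻⁷ / 0.746 = 1.139×10⁻⁶ mol.

1.1×10⁻⁶ einstein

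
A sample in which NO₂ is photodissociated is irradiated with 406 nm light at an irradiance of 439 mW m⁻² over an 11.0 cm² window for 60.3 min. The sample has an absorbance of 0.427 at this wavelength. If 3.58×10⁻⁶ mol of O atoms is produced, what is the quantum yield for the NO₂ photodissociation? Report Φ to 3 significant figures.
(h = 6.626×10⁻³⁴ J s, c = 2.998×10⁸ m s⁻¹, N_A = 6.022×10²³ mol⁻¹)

Φ = 0.965

Photon energy at 406 nm: hc/λ = (6.626×10⁻³⁴)(2.998×10⁸)/(406×10⁻⁹) = 4.893×10⁻¹⁹ J.
Energy delivered: (439 mW m⁻²)(11.0×10⁻⁴ m²)(3618 s) = 1.747 J.
Photons incident: 1.747 / 4.893×10⁻¹⁹ = 3.570×10¹⁸, i.e. 3.570×10¹⁸/6.022×10²³ = 5.928×10⁻⁶ mol.
Fraction absorbed: 1 − 10^(−0.427) = 0.6259.
Photons absorbed: 0.6259 × 5.928×10⁻⁶ = 3.710×10⁻⁶ mol.
Φ = 3.58×10⁻⁶ mol / 3.710×10⁻⁶ mol photons = 0.965.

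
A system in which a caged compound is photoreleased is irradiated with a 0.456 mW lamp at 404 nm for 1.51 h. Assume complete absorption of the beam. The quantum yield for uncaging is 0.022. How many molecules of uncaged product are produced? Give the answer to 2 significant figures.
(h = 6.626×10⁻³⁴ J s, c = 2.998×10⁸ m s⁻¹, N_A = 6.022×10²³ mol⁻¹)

Photon energy at 404 nm: hc/λ = (6.626×10⁻³⁴)(2.998×10⁸)/(404×10⁻⁹) = 4.917×10⁻¹⁹ J.
Energy delivered: (0.456 mW)(5436 s) = 2.479 J.
Photons incident: 2.479 / 4.917×10⁻¹⁹ = 5.042×10¹⁸, i.e. 5.042×10¹⁸/6.022×10²³ = 8.373×10⁻⁶ mol.
Product: Φ × n_abs = 0.022 × 8.373×10⁻⁶ = 1.842×10⁻⁷ mol.
As a count: 1.842×10⁻⁷ × 6.022×10²³ = 1.1×10¹⁷.

1.1×10¹⁷ molecules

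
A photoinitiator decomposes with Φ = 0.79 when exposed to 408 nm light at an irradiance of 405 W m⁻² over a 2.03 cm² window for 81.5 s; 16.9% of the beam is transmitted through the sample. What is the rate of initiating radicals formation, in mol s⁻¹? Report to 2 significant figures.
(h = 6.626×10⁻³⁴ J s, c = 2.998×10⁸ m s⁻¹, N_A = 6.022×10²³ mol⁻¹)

Photon energy at 408 nm: hc/λ = (6.626×10⁻³⁴)(2.998×10⁸)/(408×10⁻⁹) = 4.869×10⁻¹⁹ J.
Energy delivered: (405 W m⁻²)(2.03×10⁻⁴ m²)(81.5 s) = 6.701 J.
Photons incident: 6.701 / 4.869×10⁻¹⁹ = 1.376×10¹⁹, i.e. 1.376×10¹⁹/6.022×10²³ = 2.285×10⁻⁵ mol.
Fraction absorbed: 1 − 16.9/100 = 0.8310.
Photons absorbed: 0.8310 × 2.285×10⁻⁵ = 1.899×10⁻⁵ mol.
Product formed: 0.79 × 1.899×10⁻⁵ = 1.500×10⁻⁵ mol.
Rate: 1.500×10⁻⁵ / 81.5 s = 1.8×10⁻⁷ mol s⁻¹.

1.8×10⁻⁷ mol s⁻¹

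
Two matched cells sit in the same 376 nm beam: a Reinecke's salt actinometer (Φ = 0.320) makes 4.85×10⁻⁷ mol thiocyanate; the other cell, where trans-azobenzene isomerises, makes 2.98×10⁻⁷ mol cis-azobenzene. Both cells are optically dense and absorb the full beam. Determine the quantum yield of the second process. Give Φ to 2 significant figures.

Photons absorbed by the actinometer: 4.85×10⁻⁷ / 0.320 = 1.516×10⁻⁶ mol.
Φ(unknown) = 2.98×10⁻⁷ / 1.516×10⁻⁶ = 0.20.

Φ = 0.20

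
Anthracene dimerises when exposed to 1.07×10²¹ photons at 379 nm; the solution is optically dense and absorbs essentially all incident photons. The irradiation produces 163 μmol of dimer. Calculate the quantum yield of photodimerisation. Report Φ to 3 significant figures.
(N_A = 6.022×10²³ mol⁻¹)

Φ = 0.0917

Product: 163 μmol = 1.63×10⁻⁴ mol.
Moles of photons: 1.07×10²¹ / 6.022×10²³ = 0.001777 mol.
Φ = 1.63×10⁻⁴ mol / 0.001777 mol photons = 0.0917.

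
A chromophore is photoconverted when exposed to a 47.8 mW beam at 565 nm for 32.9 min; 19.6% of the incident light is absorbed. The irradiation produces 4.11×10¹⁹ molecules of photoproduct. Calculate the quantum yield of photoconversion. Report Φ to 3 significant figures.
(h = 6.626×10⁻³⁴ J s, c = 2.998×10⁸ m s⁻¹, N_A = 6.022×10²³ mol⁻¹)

Product: 4.11×10¹⁹ / 6.022×10²³ = 6.825×10⁻⁵ mol.
Photon energy at 565 nm: hc/λ = (6.626×10⁻³⁴)(2.998×10⁸)/(565×10⁻⁹) = 3.516×10⁻¹⁹ J.
Energy delivered: (47.8 mW)(1974 s) = 94.36 J.
Photons incident: 94.36 / 3.516×10⁻¹⁹ = 2.684×10²⁰, i.e. 2.684×10²⁰/6.022×10²³ = 4.457×10⁻⁴ mol.
Photons absorbed: 0.196 × 4.457×10⁻⁴ = 8.736×10⁻⁵ mol.
Φ = 6.825×10⁻⁵ mol / 8.736×10⁻⁵ mol photons = 0.781.

Φ = 0.781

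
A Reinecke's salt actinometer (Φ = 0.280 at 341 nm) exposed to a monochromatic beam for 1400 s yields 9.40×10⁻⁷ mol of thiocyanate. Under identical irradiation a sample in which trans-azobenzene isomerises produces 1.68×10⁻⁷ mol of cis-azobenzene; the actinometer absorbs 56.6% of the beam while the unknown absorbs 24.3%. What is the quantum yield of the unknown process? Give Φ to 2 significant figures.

Φ = 0.12

Photons absorbed by the actinometer: 9.40×10⁻⁷ / 0.280 = 3.357×10⁻⁶ mol.
Incident flux: 3.357×10⁻⁶ / 0.566 = 5.931×10⁻⁶ einstein.
Absorbed by unknown: 0.243 × 5.931×10⁻⁶ = 1.441×10⁻⁶ mol.
Φ(unknown) = 1.68×10⁻⁷ / 1.441×10⁻⁶ = 0.12.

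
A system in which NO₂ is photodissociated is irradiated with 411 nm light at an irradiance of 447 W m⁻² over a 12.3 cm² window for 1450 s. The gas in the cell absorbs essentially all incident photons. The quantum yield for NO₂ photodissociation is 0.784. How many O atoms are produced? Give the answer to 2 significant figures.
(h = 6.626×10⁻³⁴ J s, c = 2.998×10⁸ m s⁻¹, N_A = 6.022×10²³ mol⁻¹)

1.3×10²¹ atoms

Photon energy at 411 nm: hc/λ = (6.626×10⁻³⁴)(2.998×10⁸)/(411×10⁻⁹) = 4.833×10⁻¹⁹ J.
Energy delivered: (447 W m⁻²)(12.3×10⁻⁴ m²)(1450 s) = 797.2 J.
Photons incident: 797.2 / 4.833×10⁻¹⁹ = 1.649×10²¹, i.e. 1.649×10²¹/6.022×10²³ = 0.002738 mol.
Product: Φ × n_abs = 0.784 × 0.002738 = 0.002147 mol.
As a count: 0.002147 × 6.022×10²³ = 1.3×10²¹.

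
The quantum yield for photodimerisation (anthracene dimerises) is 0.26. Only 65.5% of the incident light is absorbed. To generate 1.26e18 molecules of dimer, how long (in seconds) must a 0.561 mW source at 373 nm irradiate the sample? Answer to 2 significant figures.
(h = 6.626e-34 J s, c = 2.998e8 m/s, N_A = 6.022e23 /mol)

Product: 1.26e18 / 6.022e23 = 2.092e-6 mol.
Photons that must be absorbed: 2.092e-6 / 0.26 = 8.046e-6 mol.
Incident photons needed: 8.046e-6 / 0.655 = 1.228e-5 mol.
Photon energy: hc/λ = 5.326e-19 J; per mole, 3.207e5 J mol⁻¹.
Energy required: 1.228e-5 × 3.207e5 = 3.938 J.
Time: 3.938 J / 0.000561 W = 7000 s.

t ≈ 7000 s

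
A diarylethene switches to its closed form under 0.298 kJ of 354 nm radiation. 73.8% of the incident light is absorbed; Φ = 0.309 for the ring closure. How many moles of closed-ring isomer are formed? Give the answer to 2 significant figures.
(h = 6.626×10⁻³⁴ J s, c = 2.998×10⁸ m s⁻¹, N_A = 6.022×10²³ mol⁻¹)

Photon energy at 354 nm: hc/λ = (6.626×10⁻³⁴)(2.998×10⁸)/(354×10⁻⁹) = 5.612×10⁻¹⁹ J.
Incident energy: 0.298 kJ = 298 J.
Photons incident: 298 / 5.612×10⁻¹⁹ = 5.310×10²⁰, i.e. 5.310×10²⁰/6.022×10²³ = 8.818×10⁻⁴ mol.
Photons absorbed: 0.738 × 8.818×10⁻⁴ = 6.508×10⁻⁴ mol.
Product: Φ × n_abs = 0.309 × 6.508×10⁻⁴ = 2.011×10⁻⁴ mol.

2.0×10⁻⁴ mol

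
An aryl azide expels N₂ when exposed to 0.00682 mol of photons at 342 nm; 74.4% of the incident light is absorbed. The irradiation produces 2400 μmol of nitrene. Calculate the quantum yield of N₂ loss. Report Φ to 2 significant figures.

Product: 2400 μmol = 0.00240 mol.
Photons absorbed: 0.744 × 0.00682 = 0.005074 mol.
Φ = 0.00240 mol / 0.005074 mol photons = 0.47.

Φ = 0.47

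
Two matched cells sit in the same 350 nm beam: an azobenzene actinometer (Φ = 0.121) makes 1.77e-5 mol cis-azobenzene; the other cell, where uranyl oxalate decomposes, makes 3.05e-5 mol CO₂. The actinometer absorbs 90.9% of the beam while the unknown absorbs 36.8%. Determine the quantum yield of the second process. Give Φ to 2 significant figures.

Φ = 0.52

Photons absorbed by the actinometer: 1.77e-5 / 0.121 = 1.463e-4 mol.
Incident flux: 1.463e-4 / 0.909 = 1.609e-4 einstein.
Absorbed by unknown: 0.368 × 1.609e-4 = 5.921e-5 mol.
Φ(unknown) = 3.05e-5 / 5.921e-5 = 0.52.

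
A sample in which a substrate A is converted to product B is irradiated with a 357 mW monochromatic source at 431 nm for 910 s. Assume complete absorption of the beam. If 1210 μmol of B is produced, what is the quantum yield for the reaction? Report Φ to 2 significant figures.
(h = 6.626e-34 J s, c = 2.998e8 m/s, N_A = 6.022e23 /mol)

Φ = 1.0

Product: 1210 μmol = 0.00121 mol.
Photon energy at 431 nm: hc/λ = (6.626e-34)(2.998e8)/(431e-9) = 4.609e-19 J.
Energy delivered: (357 mW)(910 s) = 324.9 J.
Photons incident: 324.9 / 4.609e-19 = 7.049e20, i.e. 7.049e20/6.022e23 = 0.001171 mol.
Φ = 0.00121 mol / 0.001171 mol photons = 1.0.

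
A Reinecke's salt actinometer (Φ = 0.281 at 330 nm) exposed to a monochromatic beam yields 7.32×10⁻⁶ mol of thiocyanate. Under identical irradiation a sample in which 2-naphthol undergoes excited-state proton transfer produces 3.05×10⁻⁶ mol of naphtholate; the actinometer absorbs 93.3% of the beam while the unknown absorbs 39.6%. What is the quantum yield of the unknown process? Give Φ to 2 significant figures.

Photons absorbed by the actinometer: 7.32×10⁻⁶ / 0.281 = 2.605×10⁻⁵ mol.
Incident flux: 2.605×10⁻⁵ / 0.933 = 2.792×10⁻⁵ einstein.
Absorbed by unknown: 0.396 × 2.792×10⁻⁵ = 1.106×10⁻⁵ mol.
Φ(unknown) = 3.05×10⁻⁶ / 1.106×10⁻⁵ = 0.28.

Φ = 0.28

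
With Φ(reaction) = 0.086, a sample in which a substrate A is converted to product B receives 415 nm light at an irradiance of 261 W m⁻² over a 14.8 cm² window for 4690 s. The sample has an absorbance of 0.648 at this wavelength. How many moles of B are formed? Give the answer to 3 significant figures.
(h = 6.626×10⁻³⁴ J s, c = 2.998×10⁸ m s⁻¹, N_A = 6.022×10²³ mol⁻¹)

4.19×10⁻⁴ mol

Photon energy at 415 nm: hc/λ = (6.626×10⁻³⁴)(2.998×10⁸)/(415×10⁻⁹) = 4.787×10⁻¹⁹ J.
Energy delivered: (261 W m⁻²)(14.8×10⁻⁴ m²)(4690 s) = 1812 J.
Photons incident: 1812 / 4.787×10⁻¹⁹ = 3.785×10²¹, i.e. 3.785×10²¹/6.022×10²³ = 0.006285 mol.
Fraction absorbed: 1 − 10^(−0.648) = 0.7751.
Photons absorbed: 0.7751 × 0.006285 = 0.004872 mol.
Product: Φ × n_abs = 0.086 × 0.004872 = 4.190×10⁻⁴ mol.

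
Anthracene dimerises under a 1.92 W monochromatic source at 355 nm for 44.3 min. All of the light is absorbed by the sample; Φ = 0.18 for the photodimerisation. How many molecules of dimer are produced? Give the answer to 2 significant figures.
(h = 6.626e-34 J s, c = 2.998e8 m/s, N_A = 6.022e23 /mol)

1.6e21 molecules

Photon energy at 355 nm: hc/λ = (6.626e-34)(2.998e8)/(355e-9) = 5.596e-19 J.
Energy delivered: (1.92 W)(2658 s) = 5103 J.
Photons incident: 5103 / 5.596e-19 = 9.119e21, i.e. 9.119e21/6.022e23 = 0.01514 mol.
Product: Φ × n_abs = 0.18 × 0.01514 = 0.002725 mol.
As a count: 0.002725 × 6.022e23 = 1.6e21.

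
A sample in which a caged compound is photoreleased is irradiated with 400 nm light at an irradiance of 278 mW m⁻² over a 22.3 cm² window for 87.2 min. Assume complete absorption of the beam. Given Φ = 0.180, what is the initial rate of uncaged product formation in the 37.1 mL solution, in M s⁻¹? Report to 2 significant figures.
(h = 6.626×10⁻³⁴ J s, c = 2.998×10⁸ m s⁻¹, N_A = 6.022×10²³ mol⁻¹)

1.0×10⁻⁸ M s⁻¹

Photon energy at 400 nm: hc/λ = (6.626×10⁻³⁴)(2.998×10⁸)/(400×10⁻⁹) = 4.966×10⁻¹⁹ J.
Energy delivered: (278 mW m⁻²)(22.3×10⁻⁴ m²)(5232 s) = 3.244 J.
Photons incident: 3.244 / 4.966×10⁻¹⁹ = 6.532×10¹⁸, i.e. 6.532×10¹⁸/6.022×10²³ = 1.085×10⁻⁵ mol.
Product formed: 0.180 × 1.085×10⁻⁵ = 1.953×10⁻⁶ mol.
Rate: 1.953×10⁻⁶ mol / (5232 s × 0.0371 L) = 1.0×10⁻⁸ M s⁻¹.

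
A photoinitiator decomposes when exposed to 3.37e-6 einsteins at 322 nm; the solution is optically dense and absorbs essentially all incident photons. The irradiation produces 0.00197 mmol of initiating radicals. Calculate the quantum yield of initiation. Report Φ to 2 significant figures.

Φ = 0.58

Product: 0.00197 mmol = 1.97e-6 mol.
Φ = 1.97e-6 mol / 3.37e-6 mol photons = 0.58.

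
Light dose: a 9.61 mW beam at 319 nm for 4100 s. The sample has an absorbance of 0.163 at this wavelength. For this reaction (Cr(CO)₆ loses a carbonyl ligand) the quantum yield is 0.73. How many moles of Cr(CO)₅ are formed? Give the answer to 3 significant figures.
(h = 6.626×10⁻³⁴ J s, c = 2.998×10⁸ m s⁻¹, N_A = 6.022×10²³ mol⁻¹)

2.40×10⁻⁵ mol

Photon energy at 319 nm: hc/λ = (6.626×10⁻³⁴)(2.998×10⁸)/(319×10⁻⁹) = 6.227×10⁻¹⁹ J.
Energy delivered: (9.61 mW)(4100 s) = 39.40 J.
Photons incident: 39.40 / 6.227×10⁻¹⁹ = 6.327×10¹⁹, i.e. 6.327×10¹⁹/6.022×10²³ = 1.051×10⁻⁴ mol.
Fraction absorbed: 1 − 10^(−0.163) = 0.3129.
Photons absorbed: 0.3129 × 1.051×10⁻⁴ = 3.289×10⁻⁵ mol.
Product: Φ × n_abs = 0.73 × 3.289×10⁻⁵ = 2.401×10⁻⁵ mol.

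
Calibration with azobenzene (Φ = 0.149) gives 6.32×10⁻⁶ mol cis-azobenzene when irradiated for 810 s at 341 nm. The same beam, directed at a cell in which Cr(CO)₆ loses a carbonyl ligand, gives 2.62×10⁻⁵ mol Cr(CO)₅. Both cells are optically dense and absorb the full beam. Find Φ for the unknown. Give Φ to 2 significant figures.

Φ = 0.62

Photons absorbed by the actinometer: 6.32×10⁻⁶ / 0.149 = 4.242×10⁻⁵ mol.
Φ(unknown) = 2.62×10⁻⁵ / 4.242×10⁻⁵ = 0.62.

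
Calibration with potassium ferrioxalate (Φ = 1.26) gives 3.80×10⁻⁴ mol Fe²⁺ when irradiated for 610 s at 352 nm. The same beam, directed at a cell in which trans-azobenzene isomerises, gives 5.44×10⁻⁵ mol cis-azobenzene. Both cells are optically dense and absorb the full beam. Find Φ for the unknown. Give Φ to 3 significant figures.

Φ = 0.180

Photons absorbed by the actinometer: 3.80×10⁻⁴ / 1.26 = 3.016×10⁻⁴ mol.
Φ(unknown) = 5.44×10⁻⁵ / 3.016×10⁻⁴ = 0.180.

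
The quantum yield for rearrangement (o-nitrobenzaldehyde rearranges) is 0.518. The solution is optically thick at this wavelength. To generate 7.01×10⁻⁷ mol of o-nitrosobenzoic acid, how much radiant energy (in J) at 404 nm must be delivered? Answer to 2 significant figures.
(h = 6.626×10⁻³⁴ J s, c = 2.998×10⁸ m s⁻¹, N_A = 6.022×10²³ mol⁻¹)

0.40 J

Photons that must be absorbed: 7.01×10⁻⁷ / 0.518 = 1.353×10⁻⁶ mol.
Photon energy: hc/λ = 4.917×10⁻¹⁹ J; per mole, 2.961×10⁵ J mol⁻¹.
Energy required: 1.353×10⁻⁶ × 2.961×10⁵ = 0.40 J.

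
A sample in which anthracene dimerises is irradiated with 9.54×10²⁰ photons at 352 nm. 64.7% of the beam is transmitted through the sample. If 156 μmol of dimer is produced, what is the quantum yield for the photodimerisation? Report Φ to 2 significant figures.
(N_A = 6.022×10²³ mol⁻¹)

Product: 156 μmol = 1.56×10⁻⁴ mol.
Moles of photons: 9.54×10²⁰ / 6.022×10²³ = 0.001584 mol.
Fraction absorbed: 1 − 64.7/100 = 0.3530.
Photons absorbed: 0.3530 × 0.001584 = 5.592×10⁻⁴ mol.
Φ = 1.56×10⁻⁴ mol / 5.592×10⁻⁴ mol photons = 0.28.

Φ = 0.28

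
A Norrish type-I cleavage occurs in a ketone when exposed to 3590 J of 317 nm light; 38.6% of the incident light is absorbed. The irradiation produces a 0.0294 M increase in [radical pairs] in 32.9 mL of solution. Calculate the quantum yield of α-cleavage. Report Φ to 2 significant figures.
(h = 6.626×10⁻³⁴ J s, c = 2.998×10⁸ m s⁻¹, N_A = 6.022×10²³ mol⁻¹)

Φ = 0.26

Product: (0.0294 M)(0.0329 L) = 9.673×10⁻⁴ mol.
Photon energy at 317 nm: hc/λ = (6.626×10⁻³⁴)(2.998×10⁸)/(317×10⁻⁹) = 6.266×10⁻¹⁹ J.
Photons incident: 3590 / 6.266×10⁻¹⁹ = 5.729×10²¹, i.e. 5.729×10²¹/6.022×10²³ = 0.009513 mol.
Photons absorbed: 0.386 × 0.009513 = 0.003672 mol.
Φ = 9.673×10⁻⁴ mol / 0.003672 mol photons = 0.26.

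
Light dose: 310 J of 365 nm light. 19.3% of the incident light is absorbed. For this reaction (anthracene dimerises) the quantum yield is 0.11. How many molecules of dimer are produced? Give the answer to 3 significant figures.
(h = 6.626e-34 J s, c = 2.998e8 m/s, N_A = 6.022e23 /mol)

1.21e19 molecules

Photon energy at 365 nm: hc/λ = (6.626e-34)(2.998e8)/(365e-9) = 5.442e-19 J.
Photons incident: 310 / 5.442e-19 = 5.696e20, i.e. 5.696e20/6.022e23 = 9.459e-4 mol.
Photons absorbed: 0.193 × 9.459e-4 = 1.826e-4 mol.
Product: Φ × n_abs = 0.11 × 1.826e-4 = 2.009e-5 mol.
As a count: 2.009e-5 × 6.022e23 = 1.21e19.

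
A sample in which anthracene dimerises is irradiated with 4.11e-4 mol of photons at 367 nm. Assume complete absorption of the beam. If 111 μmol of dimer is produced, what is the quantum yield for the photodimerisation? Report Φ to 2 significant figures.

Product: 111 μmol = 1.11e-4 mol.
Φ = 1.11e-4 mol / 4.11e-4 mol photons = 0.27.

Φ = 0.27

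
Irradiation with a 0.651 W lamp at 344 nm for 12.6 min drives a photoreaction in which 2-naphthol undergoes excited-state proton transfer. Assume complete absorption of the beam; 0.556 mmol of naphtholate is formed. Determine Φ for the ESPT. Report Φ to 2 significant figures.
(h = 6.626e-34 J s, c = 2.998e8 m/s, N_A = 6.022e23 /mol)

Product: 0.556 mmol = 5.56e-4 mol.
Photon energy at 344 nm: hc/λ = (6.626e-34)(2.998e8)/(344e-9) = 5.775e-19 J.
Energy delivered: (0.651 W)(756 s) = 492.2 J.
Photons incident: 492.2 / 5.775e-19 = 8.523e20, i.e. 8.523e20/6.022e23 = 0.001415 mol.
Φ = 5.56e-4 mol / 0.001415 mol photons = 0.39.

Φ = 0.39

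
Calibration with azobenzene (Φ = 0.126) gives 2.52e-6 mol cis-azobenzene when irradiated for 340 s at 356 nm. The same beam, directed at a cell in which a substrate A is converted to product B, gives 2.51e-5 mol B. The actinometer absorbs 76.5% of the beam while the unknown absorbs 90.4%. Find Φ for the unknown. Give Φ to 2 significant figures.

Φ = 1.1

Photons absorbed by the actinometer: 2.52e-6 / 0.126 = 2.000e-5 mol.
Incident flux: 2.000e-5 / 0.765 = 2.614e-5 einstein.
Absorbed by unknown: 0.904 × 2.614e-5 = 2.363e-5 mol.
Φ(unknown) = 2.51e-5 / 2.363e-5 = 1.1.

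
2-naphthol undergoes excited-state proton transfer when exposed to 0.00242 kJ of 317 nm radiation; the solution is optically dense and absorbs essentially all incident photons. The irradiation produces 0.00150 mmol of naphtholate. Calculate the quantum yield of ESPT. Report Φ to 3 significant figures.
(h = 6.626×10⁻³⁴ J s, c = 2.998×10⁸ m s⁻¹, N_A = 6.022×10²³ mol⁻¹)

Product: 0.00150 mmol = 1.50×10⁻⁶ mol.
Photon energy at 317 nm: hc/λ = (6.626×10⁻³⁴)(2.998×10⁸)/(317×10⁻⁹) = 6.266×10⁻¹⁹ J.
Incident energy: 0.00242 kJ = 2.42 J.
Photons incident: 2.42 / 6.266×10⁻¹⁹ = 3.862×10¹⁸, i.e. 3.862×10¹⁸/6.022×10²³ = 6.413×10⁻⁶ mol.
Φ = 1.50×10⁻⁶ mol / 6.413×10⁻⁶ mol photons = 0.234.

Φ = 0.234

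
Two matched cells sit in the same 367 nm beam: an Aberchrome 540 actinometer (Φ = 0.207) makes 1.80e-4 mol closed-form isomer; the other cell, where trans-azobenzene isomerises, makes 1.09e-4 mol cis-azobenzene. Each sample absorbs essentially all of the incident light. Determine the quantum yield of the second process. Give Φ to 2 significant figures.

Φ = 0.13

Photons absorbed by the actinometer: 1.80e-4 / 0.207 = 8.696e-4 mol.
Φ(unknown) = 1.09e-4 / 8.696e-4 = 0.13.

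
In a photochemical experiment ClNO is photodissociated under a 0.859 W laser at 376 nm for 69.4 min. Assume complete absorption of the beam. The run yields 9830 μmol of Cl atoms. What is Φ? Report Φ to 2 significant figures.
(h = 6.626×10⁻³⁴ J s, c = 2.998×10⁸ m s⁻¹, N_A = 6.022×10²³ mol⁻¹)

Product: 9830 μmol = 0.00983 mol.
Photon energy at 376 nm: hc/λ = (6.626×10⁻³⁴)(2.998×10⁸)/(376×10⁻⁹) = 5.283×10⁻¹⁹ J.
Energy delivered: (0.859 W)(4164 s) = 3577 J.
Photons incident: 3577 / 5.283×10⁻¹⁹ = 6.771×10²¹, i.e. 6.771×10²¹/6.022×10²³ = 0.01124 mol.
Φ = 0.00983 mol / 0.01124 mol photons = 0.87.

Φ = 0.87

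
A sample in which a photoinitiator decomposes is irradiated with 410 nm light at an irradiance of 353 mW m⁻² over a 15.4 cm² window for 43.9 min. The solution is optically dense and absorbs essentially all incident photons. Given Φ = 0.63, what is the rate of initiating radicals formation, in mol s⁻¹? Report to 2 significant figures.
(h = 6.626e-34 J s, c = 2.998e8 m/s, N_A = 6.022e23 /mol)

1.2e-9 mol s⁻¹

Photon energy at 410 nm: hc/λ = (6.626e-34)(2.998e8)/(410e-9) = 4.845e-19 J.
Energy delivered: (353 mW m⁻²)(15.4e-4 m²)(2634 s) = 1.432 J.
Photons incident: 1.432 / 4.845e-19 = 2.956e18, i.e. 2.956e18/6.022e23 = 4.909e-6 mol.
Product formed: 0.63 × 4.909e-6 = 3.093e-6 mol.
Rate: 3.093e-6 / 2634 s = 1.2e-9 mol s⁻¹.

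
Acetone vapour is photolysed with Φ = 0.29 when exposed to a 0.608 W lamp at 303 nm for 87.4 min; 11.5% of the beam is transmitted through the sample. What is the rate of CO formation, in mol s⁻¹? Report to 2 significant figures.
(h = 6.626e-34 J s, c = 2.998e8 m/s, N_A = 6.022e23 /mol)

4.0e-7 mol s⁻¹

Photon energy at 303 nm: hc/λ = (6.626e-34)(2.998e8)/(303e-9) = 6.556e-19 J.
Energy delivered: (0.608 W)(5244 s) = 3188 J.
Photons incident: 3188 / 6.556e-19 = 4.863e21, i.e. 4.863e21/6.022e23 = 0.008075 mol.
Fraction absorbed: 1 − 11.5/100 = 0.8850.
Photons absorbed: 0.8850 × 0.008075 = 0.007146 mol.
Product formed: 0.29 × 0.007146 = 0.002072 mol.
Rate: 0.002072 / 5244 s = 4.0e-7 mol s⁻¹.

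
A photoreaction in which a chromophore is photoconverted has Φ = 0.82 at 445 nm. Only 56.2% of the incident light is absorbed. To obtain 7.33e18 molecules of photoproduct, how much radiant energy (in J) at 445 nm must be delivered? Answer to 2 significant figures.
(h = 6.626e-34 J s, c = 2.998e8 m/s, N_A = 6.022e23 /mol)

7.1 J

Product: 7.33e18 / 6.022e23 = 1.217e-5 mol.
Photons that must be absorbed: 1.217e-5 / 0.82 = 1.484e-5 mol.
Incident photons needed: 1.484e-5 / 0.562 = 2.641e-5 mol.
Photon energy: hc/λ = 4.464e-19 J; per mole, 2.688e5 J mol⁻¹.
Energy required: 2.641e-5 × 2.688e5 = 7.1 J.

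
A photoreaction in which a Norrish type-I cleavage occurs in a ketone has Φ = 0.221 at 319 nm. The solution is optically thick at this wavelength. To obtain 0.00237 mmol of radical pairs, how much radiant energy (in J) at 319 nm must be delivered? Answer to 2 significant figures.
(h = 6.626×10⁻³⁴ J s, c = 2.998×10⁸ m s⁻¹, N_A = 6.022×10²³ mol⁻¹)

4.0 J

Product: 0.00237 mmol = 2.37×10⁻⁶ mol.
Photons that must be absorbed: 2.37×10⁻⁶ / 0.221 = 1.072×10⁻⁵ mol.
Photon energy: hc/λ = 6.227×10⁻¹⁹ J; per mole, 3.750×10⁵ J mol⁻¹.
Energy required: 1.072×10⁻⁵ × 3.750×10⁵ = 4.0 J.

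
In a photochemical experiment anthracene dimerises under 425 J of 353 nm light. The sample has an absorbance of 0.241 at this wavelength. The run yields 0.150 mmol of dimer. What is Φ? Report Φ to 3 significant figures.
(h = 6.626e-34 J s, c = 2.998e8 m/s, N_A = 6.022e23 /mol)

Product: 0.150 mmol = 1.50e-4 mol.
Photon energy at 353 nm: hc/λ = (6.626e-34)(2.998e8)/(353e-9) = 5.627e-19 J.
Photons incident: 425 / 5.627e-19 = 7.553e20, i.e. 7.553e20/6.022e23 = 0.001254 mol.
Fraction absorbed: 1 − 10^(−0.241) = 0.4259.
Photons absorbed: 0.4259 × 0.001254 = 5.341e-4 mol.
Φ = 1.50e-4 mol / 5.341e-4 mol photons = 0.281.

Φ = 0.281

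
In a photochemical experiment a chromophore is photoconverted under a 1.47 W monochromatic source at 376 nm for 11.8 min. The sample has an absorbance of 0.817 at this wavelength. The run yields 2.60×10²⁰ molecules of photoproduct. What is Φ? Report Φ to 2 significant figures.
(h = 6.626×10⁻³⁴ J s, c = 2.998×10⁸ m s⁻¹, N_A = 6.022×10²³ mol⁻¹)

Product: 2.60×10²⁰ / 6.022×10²³ = 4.318×10⁻⁴ mol.
Photon energy at 376 nm: hc/λ = (6.626×10⁻³⁴)(2.998×10⁸)/(376×10⁻⁹) = 5.283×10⁻¹⁹ J.
Energy delivered: (1.47 W)(708 s) = 1041 J.
Photons incident: 1041 / 5.283×10⁻¹⁹ = 1.970×10²¹, i.e. 1.970×10²¹/6.022×10²³ = 0.003271 mol.
Fraction absorbed: 1 − 10^(−0.817) = 0.8476.
Photons absorbed: 0.8476 × 0.003271 = 0.002772 mol.
Φ = 4.318×10⁻⁴ mol / 0.002772 mol photons = 0.16.

Φ = 0.16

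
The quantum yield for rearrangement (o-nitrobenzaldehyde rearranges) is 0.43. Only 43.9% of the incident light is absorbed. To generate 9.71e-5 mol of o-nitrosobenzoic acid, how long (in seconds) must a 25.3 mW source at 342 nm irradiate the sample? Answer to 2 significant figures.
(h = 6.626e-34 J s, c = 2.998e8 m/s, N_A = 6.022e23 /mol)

Photons that must be absorbed: 9.71e-5 / 0.43 = 2.258e-4 mol.
Incident photons needed: 2.258e-4 / 0.439 = 5.144e-4 mol.
Photon energy: hc/λ = 5.808e-19 J; per mole, 3.498e5 J mol⁻¹.
Energy required: 5.144e-4 × 3.498e5 = 179.9 J.
Time: 179.9 J / 0.0253 W = 7100 s.

t ≈ 7100 s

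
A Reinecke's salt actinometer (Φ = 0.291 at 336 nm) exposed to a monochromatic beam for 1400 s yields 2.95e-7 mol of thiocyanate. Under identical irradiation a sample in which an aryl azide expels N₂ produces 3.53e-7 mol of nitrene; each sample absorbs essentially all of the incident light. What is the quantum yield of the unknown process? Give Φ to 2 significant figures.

Photons absorbed by the actinometer: 2.95e-7 / 0.291 = 1.014e-6 mol.
Φ(unknown) = 3.53e-7 / 1.014e-6 = 0.35.

Φ = 0.35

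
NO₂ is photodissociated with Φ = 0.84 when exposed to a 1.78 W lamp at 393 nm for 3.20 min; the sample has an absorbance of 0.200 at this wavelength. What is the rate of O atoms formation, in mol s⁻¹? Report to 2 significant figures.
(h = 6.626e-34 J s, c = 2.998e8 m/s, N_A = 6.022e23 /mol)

1.8e-6 mol s⁻¹

Photon energy at 393 nm: hc/λ = (6.626e-34)(2.998e8)/(393e-9) = 5.055e-19 J.
Energy delivered: (1.78 W)(192 s) = 341.8 J.
Photons incident: 341.8 / 5.055e-19 = 6.762e20, i.e. 6.762e20/6.022e23 = 0.001123 mol.
Fraction absorbed: 1 − 10^(−0.200) = 0.3690.
Photons absorbed: 0.3690 × 0.001123 = 4.144e-4 mol.
Product formed: 0.84 × 4.144e-4 = 3.481e-4 mol.
Rate: 3.481e-4 / 192 s = 1.8e-6 mol s⁻¹.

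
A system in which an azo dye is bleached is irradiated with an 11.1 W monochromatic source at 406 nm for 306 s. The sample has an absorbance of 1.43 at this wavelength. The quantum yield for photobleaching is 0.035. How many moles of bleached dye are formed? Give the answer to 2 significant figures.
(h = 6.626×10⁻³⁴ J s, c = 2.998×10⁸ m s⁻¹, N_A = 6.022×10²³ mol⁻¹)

3.9×10⁻⁴ mol

Photon energy at 406 nm: hc/λ = (6.626×10⁻³⁴)(2.998×10⁸)/(406×10⁻⁹) = 4.893×10⁻¹⁹ J.
Energy delivered: (11.1 W)(306 s) = 3397 J.
Photons incident: 3397 / 4.893×10⁻¹⁹ = 6.943×10²¹, i.e. 6.943×10²¹/6.022×10²³ = 0.01153 mol.
Fraction absorbed: 1 − 10^(−1.43) = 0.9628.
Photons absorbed: 0.9628 × 0.01153 = 0.01110 mol.
Product: Φ × n_abs = 0.035 × 0.01110 = 3.885×10⁻⁴ mol.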